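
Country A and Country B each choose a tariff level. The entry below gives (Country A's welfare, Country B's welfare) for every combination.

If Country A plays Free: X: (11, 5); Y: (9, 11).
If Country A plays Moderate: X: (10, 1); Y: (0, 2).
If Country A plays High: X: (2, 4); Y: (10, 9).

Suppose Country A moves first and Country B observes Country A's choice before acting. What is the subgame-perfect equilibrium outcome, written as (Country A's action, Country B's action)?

Backward induction with Country A moving first.
- Free → Country B plays Y (best of 5, 11); Country A gets 9.
- Moderate → Country B plays Y (best of 1, 2); Country A gets 0.
- High → Country B plays Y (best of 4, 9); Country A gets 10.
Maximizing over 9, 0, 10, Country A chooses High. Subgame-perfect outcome: (High, Y) with payoffs (10, 9).

(High, Y)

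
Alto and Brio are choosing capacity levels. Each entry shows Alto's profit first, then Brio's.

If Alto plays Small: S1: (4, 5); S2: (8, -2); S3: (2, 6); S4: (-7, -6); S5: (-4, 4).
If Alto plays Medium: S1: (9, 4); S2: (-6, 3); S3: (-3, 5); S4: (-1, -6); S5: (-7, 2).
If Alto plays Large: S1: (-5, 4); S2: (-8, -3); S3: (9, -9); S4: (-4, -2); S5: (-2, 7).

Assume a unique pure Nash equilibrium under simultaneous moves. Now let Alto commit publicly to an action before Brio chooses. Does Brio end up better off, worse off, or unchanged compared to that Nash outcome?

worse off

Backward induction with Alto moving first.
- Small: Brio compares 5, -2, 6, -6, 4 and picks S3; Alto would get 2.
- Medium: Brio compares 4, 3, 5, -6, 2 and picks S3; Alto would get -3.
- Large: Brio compares 4, -3, -9, -2, 7 and picks S5; Alto would get -2.
Maximizing over 2, -3, -2, Alto chooses Small. Subgame-perfect outcome: (Small, S3) with payoffs (2, 6).
Under simultaneous play:
Alto's best replies: S1→Medium; S2→Small; S3→Large; S4→Medium; S5→Large.
Brio's best replies: Small→S3; Medium→S3; Large→S5.
Only (Large, S5) has each player best-responding; Nash payoffs (-2, 7).
Brio earns 6 sequentially versus 7 at the Nash outcome: worse off.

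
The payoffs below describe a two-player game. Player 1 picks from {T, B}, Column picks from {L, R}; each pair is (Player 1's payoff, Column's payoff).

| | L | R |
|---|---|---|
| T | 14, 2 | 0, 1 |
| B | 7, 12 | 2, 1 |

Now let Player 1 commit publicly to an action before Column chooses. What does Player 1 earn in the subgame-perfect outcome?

Work backward from Column's decision.
- T: Column compares 2, 1 and picks L; Player 1 would get 14.
- B: Column compares 12, 1 and picks L; Player 1 would get 7.
Maximizing over 14, 7, Player 1 chooses T. Subgame-perfect outcome: (T, L) with payoffs (14, 2).

14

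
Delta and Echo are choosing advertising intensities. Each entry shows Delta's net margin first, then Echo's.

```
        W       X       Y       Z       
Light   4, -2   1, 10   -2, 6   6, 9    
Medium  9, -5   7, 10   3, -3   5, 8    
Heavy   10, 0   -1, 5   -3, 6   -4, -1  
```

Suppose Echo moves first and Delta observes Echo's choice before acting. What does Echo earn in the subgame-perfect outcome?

10

Work backward from Delta's decision.
- W → Delta plays Heavy (best of 4, 9, 10); Echo gets 0.
- X → Delta plays Medium (best of 1, 7, -1); Echo gets 10.
- Y → Delta plays Medium (best of -2, 3, -3); Echo gets -3.
- Z → Delta plays Light (best of 6, 5, -4); Echo gets 9.
Echo's induced payoffs are 0, 10, -3, 9, so Echo commits to X. Subgame-perfect outcome: (Medium, X) with payoffs (7, 10).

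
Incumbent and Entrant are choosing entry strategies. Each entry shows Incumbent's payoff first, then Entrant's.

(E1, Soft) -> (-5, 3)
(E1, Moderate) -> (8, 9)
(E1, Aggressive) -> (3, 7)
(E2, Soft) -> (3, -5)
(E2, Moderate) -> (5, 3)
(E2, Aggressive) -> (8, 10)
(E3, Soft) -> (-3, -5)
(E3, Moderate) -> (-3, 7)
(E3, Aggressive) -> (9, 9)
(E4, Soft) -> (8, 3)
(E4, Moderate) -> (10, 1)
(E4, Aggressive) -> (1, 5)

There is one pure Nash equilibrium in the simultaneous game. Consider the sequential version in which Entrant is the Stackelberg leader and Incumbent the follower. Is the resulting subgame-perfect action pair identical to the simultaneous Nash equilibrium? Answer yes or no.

yes

Solve by backward induction (Entrant leads).
- Soft → Incumbent plays E4 (best of -5, 3, -3, 8); Entrant gets 3.
- Moderate → Incumbent plays E4 (best of 8, 5, -3, 10); Entrant gets 1.
- Aggressive → Incumbent plays E3 (best of 3, 8, 9, 1); Entrant gets 9.
Entrant's induced payoffs are 3, 1, 9, so Entrant commits to Aggressive. Subgame-perfect outcome: (E3, Aggressive) with payoffs (9, 9).
For the simultaneous game, intersect best replies.
Incumbent's best replies: Soft→E4; Moderate→E4; Aggressive→E3.
Entrant's best replies: E1→Moderate; E2→Aggressive; E3→Aggressive; E4→Aggressive.
The unique mutual best reply is (E3, Aggressive), giving (9, 9).
Sequential outcome (E3, Aggressive) coincides with the Nash profile (E3, Aggressive).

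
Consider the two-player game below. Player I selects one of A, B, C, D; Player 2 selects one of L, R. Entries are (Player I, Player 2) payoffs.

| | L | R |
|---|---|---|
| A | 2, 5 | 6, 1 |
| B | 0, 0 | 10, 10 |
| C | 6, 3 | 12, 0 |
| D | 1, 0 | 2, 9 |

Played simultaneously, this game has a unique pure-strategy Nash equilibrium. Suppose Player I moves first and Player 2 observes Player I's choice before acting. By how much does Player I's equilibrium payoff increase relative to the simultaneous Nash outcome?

4

Solve by backward induction (Player I leads).
- A: BR = L, leader payoff 2.
- B: BR = R, leader payoff 10.
- C: BR = L, leader payoff 6.
- D: BR = R, leader payoff 2.
Player I's induced payoffs are 2, 10, 6, 2, so Player I commits to B. Subgame-perfect outcome: (B, R) with payoffs (10, 10).
Now find the simultaneous Nash equilibrium.
Player I's best replies: L→C; R→C.
Player 2's best replies: A→L; B→R; C→L; D→R.
Only (C, L) has each player best-responding; Nash payoffs (6, 3).
Player I's commitment gain: 10 − 6 = 4.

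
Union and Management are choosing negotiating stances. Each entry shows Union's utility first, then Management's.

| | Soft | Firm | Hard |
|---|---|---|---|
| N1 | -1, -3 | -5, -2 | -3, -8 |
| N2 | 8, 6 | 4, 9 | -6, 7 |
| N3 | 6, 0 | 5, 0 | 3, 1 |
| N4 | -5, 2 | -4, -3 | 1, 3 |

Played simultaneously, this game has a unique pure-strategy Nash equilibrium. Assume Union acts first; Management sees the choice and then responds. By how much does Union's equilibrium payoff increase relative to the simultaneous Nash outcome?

Work backward from Management's decision.
- N1: Management compares -3, -2, -8 and picks Firm; Union would get -5.
- N2: Management compares 6, 9, 7 and picks Firm; Union would get 4.
- N3: Management compares 0, 0, 1 and picks Hard; Union would get 3.
- N4: Management compares 2, -3, 3 and picks Hard; Union would get 1.
Maximizing over -5, 4, 3, 1, Union chooses N2. Subgame-perfect outcome: (N2, Firm) with payoffs (4, 9).
For the simultaneous game, intersect best replies.
Union's best replies: Soft→N2; Firm→N3; Hard→N3.
Management's best replies: N1→Firm; N2→Firm; N3→Hard; N4→Hard.
The unique mutual best reply is (N3, Hard), giving (3, 1).
Union's commitment gain: 4 − 3 = 1.

1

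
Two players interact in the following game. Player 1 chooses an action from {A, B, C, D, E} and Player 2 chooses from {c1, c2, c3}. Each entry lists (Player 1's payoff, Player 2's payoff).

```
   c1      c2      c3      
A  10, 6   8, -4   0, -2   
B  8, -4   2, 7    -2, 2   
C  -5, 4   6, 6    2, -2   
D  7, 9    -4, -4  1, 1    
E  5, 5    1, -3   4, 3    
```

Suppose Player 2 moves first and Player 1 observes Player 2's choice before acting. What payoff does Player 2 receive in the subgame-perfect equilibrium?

6

Backward induction with Player 2 moving first.
- c1: BR = A, leader payoff 6.
- c2: BR = A, leader payoff -4.
- c3: BR = E, leader payoff 3.
Player 2's induced payoffs are 6, -4, 3, so Player 2 commits to c1. Subgame-perfect outcome: (A, c1) with payoffs (10, 6).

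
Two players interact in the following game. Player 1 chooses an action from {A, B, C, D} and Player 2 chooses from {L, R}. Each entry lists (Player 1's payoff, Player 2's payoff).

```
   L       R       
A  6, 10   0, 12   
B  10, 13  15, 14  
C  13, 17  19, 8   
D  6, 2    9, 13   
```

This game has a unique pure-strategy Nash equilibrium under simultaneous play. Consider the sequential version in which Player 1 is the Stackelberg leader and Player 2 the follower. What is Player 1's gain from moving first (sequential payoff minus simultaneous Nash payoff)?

Work backward from Player 2's decision.
- A → Player 2 plays R (best of 10, 12); Player 1 gets 0.
- B → Player 2 plays R (best of 13, 14); Player 1 gets 15.
- C → Player 2 plays L (best of 17, 8); Player 1 gets 13.
- D → Player 2 plays R (best of 2, 13); Player 1 gets 9.
Among 0, 15, 13, 9, the best is 15 at B. Subgame-perfect outcome: (B, R) with payoffs (15, 14).
Now find the simultaneous Nash equilibrium.
Player 1's best replies: L→C; R→C.
Player 2's best replies: A→R; B→R; C→L; D→R.
The unique mutual best reply is (C, L), giving (13, 17).
Player 1's commitment gain: 15 − 13 = 2.

2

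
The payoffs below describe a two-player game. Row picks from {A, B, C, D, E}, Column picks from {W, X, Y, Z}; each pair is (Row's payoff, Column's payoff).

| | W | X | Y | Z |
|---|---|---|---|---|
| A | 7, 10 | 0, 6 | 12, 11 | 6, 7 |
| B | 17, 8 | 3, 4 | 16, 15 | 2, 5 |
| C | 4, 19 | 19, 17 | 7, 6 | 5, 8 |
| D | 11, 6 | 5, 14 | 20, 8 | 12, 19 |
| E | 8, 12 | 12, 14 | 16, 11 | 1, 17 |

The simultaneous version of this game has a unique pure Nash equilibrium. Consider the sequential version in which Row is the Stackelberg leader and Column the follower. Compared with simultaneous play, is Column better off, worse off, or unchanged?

worse off

Column best-responds to each possible Row move:
- A → Column plays Y (best of 10, 6, 11, 7); Row gets 12.
- B → Column plays Y (best of 8, 4, 15, 5); Row gets 16.
- C → Column plays W (best of 19, 17, 6, 8); Row gets 4.
- D → Column plays Z (best of 6, 14, 8, 19); Row gets 12.
- E → Column plays Z (best of 12, 14, 11, 17); Row gets 1.
Maximizing over 12, 16, 4, 12, 1, Row chooses B. Subgame-perfect outcome: (B, Y) with payoffs (16, 15).
Now find the simultaneous Nash equilibrium.
Row's best replies: W→B; X→C; Y→D; Z→D.
Column's best replies: A→Y; B→Y; C→W; D→Z; E→Z.
Only (D, Z) has each player best-responding; Nash payoffs (12, 19).
Column earns 15 sequentially versus 19 at the Nash outcome: worse off.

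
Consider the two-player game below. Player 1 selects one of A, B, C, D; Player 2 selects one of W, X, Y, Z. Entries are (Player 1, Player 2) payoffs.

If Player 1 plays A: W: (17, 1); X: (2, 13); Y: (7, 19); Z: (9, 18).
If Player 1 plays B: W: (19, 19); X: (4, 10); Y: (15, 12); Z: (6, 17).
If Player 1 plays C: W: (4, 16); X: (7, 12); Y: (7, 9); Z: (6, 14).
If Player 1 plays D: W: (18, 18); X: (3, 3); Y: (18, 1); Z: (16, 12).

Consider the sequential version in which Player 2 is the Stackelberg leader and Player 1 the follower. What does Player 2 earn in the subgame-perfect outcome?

19

Backward induction with Player 2 moving first.
- W: Player 1 compares 17, 19, 4, 18 and picks B; Player 2 would get 19.
- X: Player 1 compares 2, 4, 7, 3 and picks C; Player 2 would get 12.
- Y: Player 1 compares 7, 15, 7, 18 and picks D; Player 2 would get 1.
- Z: Player 1 compares 9, 6, 6, 16 and picks D; Player 2 would get 12.
Maximizing over 19, 12, 1, 12, Player 2 chooses W. Subgame-perfect outcome: (B, W) with payoffs (19, 19).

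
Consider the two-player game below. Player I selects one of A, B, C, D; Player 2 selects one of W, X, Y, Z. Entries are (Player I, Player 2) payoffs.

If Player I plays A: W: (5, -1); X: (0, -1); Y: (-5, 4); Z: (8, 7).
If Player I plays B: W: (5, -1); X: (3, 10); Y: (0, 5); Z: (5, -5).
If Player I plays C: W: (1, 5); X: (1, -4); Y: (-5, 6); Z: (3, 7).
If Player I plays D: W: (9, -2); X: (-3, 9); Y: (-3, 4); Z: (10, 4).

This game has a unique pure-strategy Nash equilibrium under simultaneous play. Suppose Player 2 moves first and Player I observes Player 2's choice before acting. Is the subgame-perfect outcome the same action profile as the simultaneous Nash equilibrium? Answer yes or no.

Solve by backward induction (Player 2 leads).
- W: BR = D, leader payoff -2.
- X: BR = B, leader payoff 10.
- Y: BR = B, leader payoff 5.
- Z: BR = D, leader payoff 4.
Player 2's induced payoffs are -2, 10, 5, 4, so Player 2 commits to X. Subgame-perfect outcome: (B, X) with payoffs (3, 10).
Under simultaneous play:
Player I's best replies: W→D; X→B; Y→B; Z→D.
Player 2's best replies: A→Z; B→X; C→Z; D→X.
The unique mutual best reply is (B, X), giving (3, 10).
Sequential outcome (B, X) coincides with the Nash profile (B, X).

yes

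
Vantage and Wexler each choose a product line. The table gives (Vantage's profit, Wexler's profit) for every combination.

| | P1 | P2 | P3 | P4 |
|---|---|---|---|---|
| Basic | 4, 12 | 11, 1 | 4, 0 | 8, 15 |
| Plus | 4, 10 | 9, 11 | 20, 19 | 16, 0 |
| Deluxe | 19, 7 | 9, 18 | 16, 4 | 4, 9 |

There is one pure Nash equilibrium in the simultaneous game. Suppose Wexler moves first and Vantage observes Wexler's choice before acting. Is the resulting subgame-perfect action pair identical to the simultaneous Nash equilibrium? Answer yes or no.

yes

Backward induction with Wexler moving first.
- P1: BR = Deluxe, leader payoff 7.
- P2: BR = Basic, leader payoff 1.
- P3: BR = Plus, leader payoff 19.
- P4: BR = Plus, leader payoff 0.
Among 7, 1, 19, 0, the best is 19 at P3. Subgame-perfect outcome: (Plus, P3) with payoffs (20, 19).
Under simultaneous play:
Vantage's best replies: P1→Deluxe; P2→Basic; P3→Plus; P4→Plus.
Wexler's best replies: Basic→P4; Plus→P3; Deluxe→P2.
The unique mutual best reply is (Plus, P3), giving (20, 19).
Sequential outcome (Plus, P3) coincides with the Nash profile (Plus, P3).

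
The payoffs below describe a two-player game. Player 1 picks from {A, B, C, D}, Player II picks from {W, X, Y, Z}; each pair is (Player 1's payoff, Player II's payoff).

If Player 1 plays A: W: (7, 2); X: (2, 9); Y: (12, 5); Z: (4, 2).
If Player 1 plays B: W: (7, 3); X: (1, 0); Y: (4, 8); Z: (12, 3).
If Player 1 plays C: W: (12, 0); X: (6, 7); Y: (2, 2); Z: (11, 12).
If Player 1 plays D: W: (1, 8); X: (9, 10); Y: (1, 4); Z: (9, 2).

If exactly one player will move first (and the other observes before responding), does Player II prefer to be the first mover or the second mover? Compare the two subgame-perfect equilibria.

second

If Player 1 leads: Player II's best replies are A→X, B→Y, C→Z, D→X; Player 1's induced payoffs 2, 4, 11, 9; outcome (C, Z), payoffs (11, 12).
If Player II leads: Player 1's best replies are W→C, X→D, Y→A, Z→B; Player II's induced payoffs 0, 10, 5, 3; outcome (D, X), payoffs (9, 10).
Player II gets 10 moving first and 12 moving second, so Player II prefers to move second.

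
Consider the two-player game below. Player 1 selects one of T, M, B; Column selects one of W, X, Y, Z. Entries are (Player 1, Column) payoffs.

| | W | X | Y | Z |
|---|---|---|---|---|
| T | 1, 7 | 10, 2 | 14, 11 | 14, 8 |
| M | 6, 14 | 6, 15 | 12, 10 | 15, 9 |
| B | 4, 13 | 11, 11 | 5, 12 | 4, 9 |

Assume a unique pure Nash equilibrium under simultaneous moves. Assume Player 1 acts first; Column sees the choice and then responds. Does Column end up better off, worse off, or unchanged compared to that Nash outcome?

unchanged

Work backward from Column's decision.
- T: Column compares 7, 2, 11, 8 and picks Y; Player 1 would get 14.
- M: Column compares 14, 15, 10, 9 and picks X; Player 1 would get 6.
- B: Column compares 13, 11, 12, 9 and picks W; Player 1 would get 4.
Among 14, 6, 4, the best is 14 at T. Subgame-perfect outcome: (T, Y) with payoffs (14, 11).
For the simultaneous game, intersect best replies.
Player 1's best replies: W→M; X→B; Y→T; Z→M.
Column's best replies: T→Y; M→X; B→W.
Only (T, Y) has each player best-responding; Nash payoffs (14, 11).
Column earns 11 sequentially versus 11 at the Nash outcome: unchanged.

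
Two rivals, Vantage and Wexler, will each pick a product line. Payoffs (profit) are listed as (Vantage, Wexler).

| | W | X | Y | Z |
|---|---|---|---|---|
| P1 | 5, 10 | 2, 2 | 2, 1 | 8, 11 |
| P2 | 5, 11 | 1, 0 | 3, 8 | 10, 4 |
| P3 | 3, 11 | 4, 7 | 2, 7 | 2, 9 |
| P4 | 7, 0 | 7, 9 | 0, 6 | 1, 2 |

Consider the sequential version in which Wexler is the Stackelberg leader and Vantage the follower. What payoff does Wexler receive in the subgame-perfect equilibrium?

Solve by backward induction (Wexler leads).
- W: BR = P4, leader payoff 0.
- X: BR = P4, leader payoff 9.
- Y: BR = P2, leader payoff 8.
- Z: BR = P2, leader payoff 4.
Maximizing over 0, 9, 8, 4, Wexler chooses X. Subgame-perfect outcome: (P4, X) with payoffs (7, 9).

9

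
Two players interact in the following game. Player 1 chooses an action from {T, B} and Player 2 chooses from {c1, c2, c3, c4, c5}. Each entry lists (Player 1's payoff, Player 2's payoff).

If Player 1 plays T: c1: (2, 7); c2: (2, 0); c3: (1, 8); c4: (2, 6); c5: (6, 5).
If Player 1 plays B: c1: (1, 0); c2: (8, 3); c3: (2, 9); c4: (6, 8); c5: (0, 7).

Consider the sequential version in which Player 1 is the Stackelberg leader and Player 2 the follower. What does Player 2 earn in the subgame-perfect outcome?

Backward induction with Player 1 moving first.
- T → Player 2 plays c3 (best of 7, 0, 8, 6, 5); Player 1 gets 1.
- B → Player 2 plays c3 (best of 0, 3, 9, 8, 7); Player 1 gets 2.
Maximizing over 1, 2, Player 1 chooses B. Subgame-perfect outcome: (B, c3) with payoffs (2, 9).

9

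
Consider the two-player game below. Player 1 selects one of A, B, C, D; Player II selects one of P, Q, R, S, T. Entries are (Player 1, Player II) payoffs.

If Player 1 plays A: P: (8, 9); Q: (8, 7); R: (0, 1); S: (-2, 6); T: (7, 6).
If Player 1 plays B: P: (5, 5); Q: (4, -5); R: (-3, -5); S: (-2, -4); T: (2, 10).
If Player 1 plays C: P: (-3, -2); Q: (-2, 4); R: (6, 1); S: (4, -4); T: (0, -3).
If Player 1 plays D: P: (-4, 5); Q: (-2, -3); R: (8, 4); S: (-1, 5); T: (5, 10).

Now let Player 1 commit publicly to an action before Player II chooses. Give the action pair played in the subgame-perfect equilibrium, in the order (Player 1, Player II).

Solve by backward induction (Player 1 leads).
- A: Player II compares 9, 7, 1, 6, 6 and picks P; Player 1 would get 8.
- B: Player II compares 5, -5, -5, -4, 10 and picks T; Player 1 would get 2.
- C: Player II compares -2, 4, 1, -4, -3 and picks Q; Player 1 would get -2.
- D: Player II compares 5, -3, 4, 5, 10 and picks T; Player 1 would get 5.
Maximizing over 8, 2, -2, 5, Player 1 chooses A. Subgame-perfect outcome: (A, P) with payoffs (8, 9).

(A, P)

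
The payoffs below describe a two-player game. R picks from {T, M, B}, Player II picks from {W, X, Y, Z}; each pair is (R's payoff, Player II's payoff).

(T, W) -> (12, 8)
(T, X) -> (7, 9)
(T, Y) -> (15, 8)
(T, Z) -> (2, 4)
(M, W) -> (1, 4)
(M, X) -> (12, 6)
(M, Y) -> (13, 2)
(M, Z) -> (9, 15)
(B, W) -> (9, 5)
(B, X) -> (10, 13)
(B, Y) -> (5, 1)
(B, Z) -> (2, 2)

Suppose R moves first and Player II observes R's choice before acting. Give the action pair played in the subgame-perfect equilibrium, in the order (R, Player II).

(B, X)

Backward induction with R moving first.
- T → Player II plays X (best of 8, 9, 8, 4); R gets 7.
- M → Player II plays Z (best of 4, 6, 2, 15); R gets 9.
- B → Player II plays X (best of 5, 13, 1, 2); R gets 10.
Among 7, 9, 10, the best is 10 at B. Subgame-perfect outcome: (B, X) with payoffs (10, 13).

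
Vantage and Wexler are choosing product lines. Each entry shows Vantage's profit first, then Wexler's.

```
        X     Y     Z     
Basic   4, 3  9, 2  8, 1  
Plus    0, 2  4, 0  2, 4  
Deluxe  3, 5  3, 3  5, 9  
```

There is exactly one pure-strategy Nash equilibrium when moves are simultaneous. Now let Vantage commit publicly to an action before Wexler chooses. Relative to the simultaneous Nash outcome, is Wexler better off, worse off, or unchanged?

better off

Backward induction with Vantage moving first.
- Basic: Wexler compares 3, 2, 1 and picks X; Vantage would get 4.
- Plus: Wexler compares 2, 0, 4 and picks Z; Vantage would get 2.
- Deluxe: Wexler compares 5, 3, 9 and picks Z; Vantage would get 5.
Maximizing over 4, 2, 5, Vantage chooses Deluxe. Subgame-perfect outcome: (Deluxe, Z) with payoffs (5, 9).
Under simultaneous play:
Vantage's best replies: X→Basic; Y→Basic; Z→Basic.
Wexler's best replies: Basic→X; Plus→Z; Deluxe→Z.
Only (Basic, X) has each player best-responding; Nash payoffs (4, 3).
Wexler earns 9 sequentially versus 3 at the Nash outcome: better off.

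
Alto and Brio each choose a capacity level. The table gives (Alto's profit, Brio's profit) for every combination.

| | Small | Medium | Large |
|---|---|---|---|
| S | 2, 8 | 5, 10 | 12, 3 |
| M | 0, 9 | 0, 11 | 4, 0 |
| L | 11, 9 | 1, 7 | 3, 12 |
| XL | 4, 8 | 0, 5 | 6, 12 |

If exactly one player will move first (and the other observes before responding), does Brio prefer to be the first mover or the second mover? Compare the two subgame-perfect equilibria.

If Alto leads: Brio's best replies are S→Medium, M→Medium, L→Large, XL→Large; Alto's induced payoffs 5, 0, 3, 6; outcome (XL, Large), payoffs (6, 12).
If Brio leads: Alto's best replies are Small→L, Medium→S, Large→S; Brio's induced payoffs 9, 10, 3; outcome (S, Medium), payoffs (5, 10).
Brio gets 10 moving first and 12 moving second, so Brio prefers to move second.

second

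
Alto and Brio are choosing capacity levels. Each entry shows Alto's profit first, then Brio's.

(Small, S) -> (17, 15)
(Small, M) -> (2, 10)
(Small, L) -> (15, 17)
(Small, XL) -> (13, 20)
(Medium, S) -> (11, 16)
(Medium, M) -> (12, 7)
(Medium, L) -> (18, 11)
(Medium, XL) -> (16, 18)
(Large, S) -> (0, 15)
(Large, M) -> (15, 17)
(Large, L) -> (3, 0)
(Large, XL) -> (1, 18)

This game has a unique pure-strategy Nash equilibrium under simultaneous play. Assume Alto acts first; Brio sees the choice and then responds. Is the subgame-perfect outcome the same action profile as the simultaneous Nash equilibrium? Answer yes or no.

yes

Work backward from Brio's decision.
- Small → Brio plays XL (best of 15, 10, 17, 20); Alto gets 13.
- Medium → Brio plays XL (best of 16, 7, 11, 18); Alto gets 16.
- Large → Brio plays XL (best of 15, 17, 0, 18); Alto gets 1.
Alto's induced payoffs are 13, 16, 1, so Alto commits to Medium. Subgame-perfect outcome: (Medium, XL) with payoffs (16, 18).
Under simultaneous play:
Alto's best replies: S→Small; M→Large; L→Medium; XL→Medium.
Brio's best replies: Small→XL; Medium→XL; Large→XL.
Only (Medium, XL) has each player best-responding; Nash payoffs (16, 18).
Sequential outcome (Medium, XL) coincides with the Nash profile (Medium, XL).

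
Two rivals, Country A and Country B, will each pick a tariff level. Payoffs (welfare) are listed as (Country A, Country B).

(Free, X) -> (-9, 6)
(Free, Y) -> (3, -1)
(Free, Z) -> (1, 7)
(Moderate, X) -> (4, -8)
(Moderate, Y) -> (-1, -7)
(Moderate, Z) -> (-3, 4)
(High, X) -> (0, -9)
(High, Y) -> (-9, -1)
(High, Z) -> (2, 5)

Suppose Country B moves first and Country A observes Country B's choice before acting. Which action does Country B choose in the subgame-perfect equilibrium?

Country A best-responds to each possible Country B move:
- X: BR = Moderate, leader payoff -8.
- Y: BR = Free, leader payoff -1.
- Z: BR = High, leader payoff 5.
Country B's induced payoffs are -8, -1, 5, so Country B commits to Z. Subgame-perfect outcome: (High, Z) with payoffs (2, 5).

Z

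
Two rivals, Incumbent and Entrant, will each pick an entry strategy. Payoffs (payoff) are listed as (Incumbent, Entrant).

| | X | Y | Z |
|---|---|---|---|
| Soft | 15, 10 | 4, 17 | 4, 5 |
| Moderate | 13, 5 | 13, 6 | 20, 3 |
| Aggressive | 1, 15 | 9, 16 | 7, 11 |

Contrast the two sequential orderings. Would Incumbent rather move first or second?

If Incumbent leads: Entrant's best replies are Soft→Y, Moderate→Y, Aggressive→Y; Incumbent's induced payoffs 4, 13, 9; outcome (Moderate, Y), payoffs (13, 6).
If Entrant leads: Incumbent's best replies are X→Soft, Y→Moderate, Z→Moderate; Entrant's induced payoffs 10, 6, 3; outcome (Soft, X), payoffs (15, 10).
Incumbent gets 13 moving first and 15 moving second, so Incumbent prefers to move second.

second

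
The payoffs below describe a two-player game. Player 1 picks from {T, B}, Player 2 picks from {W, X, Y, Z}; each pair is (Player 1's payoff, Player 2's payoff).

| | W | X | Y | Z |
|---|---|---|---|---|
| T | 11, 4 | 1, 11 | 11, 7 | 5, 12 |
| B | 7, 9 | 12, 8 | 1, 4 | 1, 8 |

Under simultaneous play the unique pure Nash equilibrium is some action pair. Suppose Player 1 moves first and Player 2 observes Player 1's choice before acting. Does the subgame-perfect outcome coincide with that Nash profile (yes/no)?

no

Solve by backward induction (Player 1 leads).
- T: Player 2 compares 4, 11, 7, 12 and picks Z; Player 1 would get 5.
- B: Player 2 compares 9, 8, 4, 8 and picks W; Player 1 would get 7.
Maximizing over 5, 7, Player 1 chooses B. Subgame-perfect outcome: (B, W) with payoffs (7, 9).
Under simultaneous play:
Player 1's best replies: W→T; X→B; Y→T; Z→T.
Player 2's best replies: T→Z; B→W.
The unique mutual best reply is (T, Z), giving (5, 12).
Sequential outcome (B, W) differs from the Nash profile (T, Z).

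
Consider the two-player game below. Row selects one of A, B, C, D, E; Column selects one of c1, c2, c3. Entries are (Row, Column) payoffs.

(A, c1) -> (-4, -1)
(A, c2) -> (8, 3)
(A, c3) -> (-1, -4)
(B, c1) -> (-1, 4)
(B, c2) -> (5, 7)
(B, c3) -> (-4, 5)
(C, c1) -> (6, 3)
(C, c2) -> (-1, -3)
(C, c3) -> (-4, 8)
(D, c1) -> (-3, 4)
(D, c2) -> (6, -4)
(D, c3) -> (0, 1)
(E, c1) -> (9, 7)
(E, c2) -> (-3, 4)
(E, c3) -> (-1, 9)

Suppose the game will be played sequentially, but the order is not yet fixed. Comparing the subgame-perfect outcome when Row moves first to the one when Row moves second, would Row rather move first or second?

second

If Row leads: Column's best replies are A→c2, B→c2, C→c3, D→c1, E→c3; Row's induced payoffs 8, 5, -4, -3, -1; outcome (A, c2), payoffs (8, 3).
If Column leads: Row's best replies are c1→E, c2→A, c3→D; Column's induced payoffs 7, 3, 1; outcome (E, c1), payoffs (9, 7).
Row gets 8 moving first and 9 moving second, so Row prefers to move second.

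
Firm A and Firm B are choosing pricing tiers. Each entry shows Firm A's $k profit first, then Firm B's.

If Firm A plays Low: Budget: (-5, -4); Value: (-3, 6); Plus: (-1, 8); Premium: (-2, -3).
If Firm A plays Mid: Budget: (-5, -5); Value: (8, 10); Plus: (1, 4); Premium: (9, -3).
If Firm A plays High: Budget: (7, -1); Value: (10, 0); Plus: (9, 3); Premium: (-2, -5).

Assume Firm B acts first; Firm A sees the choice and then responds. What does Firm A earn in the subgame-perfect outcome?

Work backward from Firm A's decision.
- Budget: BR = High, leader payoff -1.
- Value: BR = High, leader payoff 0.
- Plus: BR = High, leader payoff 3.
- Premium: BR = Mid, leader payoff -3.
Among -1, 0, 3, -3, the best is 3 at Plus. Subgame-perfect outcome: (High, Plus) with payoffs (9, 3).

9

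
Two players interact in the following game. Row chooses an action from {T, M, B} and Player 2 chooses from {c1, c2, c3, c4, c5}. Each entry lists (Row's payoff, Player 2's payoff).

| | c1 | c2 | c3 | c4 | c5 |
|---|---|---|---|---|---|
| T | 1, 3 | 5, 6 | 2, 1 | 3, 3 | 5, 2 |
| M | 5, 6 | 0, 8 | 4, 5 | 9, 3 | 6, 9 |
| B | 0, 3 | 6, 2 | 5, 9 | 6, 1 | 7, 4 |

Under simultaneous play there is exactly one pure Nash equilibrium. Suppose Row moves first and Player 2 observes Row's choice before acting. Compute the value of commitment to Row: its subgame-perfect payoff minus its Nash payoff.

1

Work backward from Player 2's decision.
- T → Player 2 plays c2 (best of 3, 6, 1, 3, 2); Row gets 5.
- M → Player 2 plays c5 (best of 6, 8, 5, 3, 9); Row gets 6.
- B → Player 2 plays c3 (best of 3, 2, 9, 1, 4); Row gets 5.
Among 5, 6, 5, the best is 6 at M. Subgame-perfect outcome: (M, c5) with payoffs (6, 9).
For the simultaneous game, intersect best replies.
Row's best replies: c1→M; c2→B; c3→B; c4→M; c5→B.
Player 2's best replies: T→c2; M→c5; B→c3.
Only (B, c3) has each player best-responding; Nash payoffs (5, 9).
Row's commitment gain: 6 − 5 = 1.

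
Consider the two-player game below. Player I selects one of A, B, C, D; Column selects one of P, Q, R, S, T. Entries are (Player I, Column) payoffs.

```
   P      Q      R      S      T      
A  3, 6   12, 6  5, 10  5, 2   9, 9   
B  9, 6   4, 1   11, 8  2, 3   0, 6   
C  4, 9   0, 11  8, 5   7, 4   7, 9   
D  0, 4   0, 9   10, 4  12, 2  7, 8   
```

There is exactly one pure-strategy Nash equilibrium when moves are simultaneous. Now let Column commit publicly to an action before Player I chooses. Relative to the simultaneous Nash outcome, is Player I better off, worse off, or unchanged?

worse off

Solve by backward induction (Column leads).
- P: BR = B, leader payoff 6.
- Q: BR = A, leader payoff 6.
- R: BR = B, leader payoff 8.
- S: BR = D, leader payoff 2.
- T: BR = A, leader payoff 9.
Among 6, 6, 8, 2, 9, the best is 9 at T. Subgame-perfect outcome: (A, T) with payoffs (9, 9).
Now find the simultaneous Nash equilibrium.
Player I's best replies: P→B; Q→A; R→B; S→D; T→A.
Column's best replies: A→R; B→R; C→Q; D→Q.
Only (B, R) has each player best-responding; Nash payoffs (11, 8).
Player I earns 9 sequentially versus 11 at the Nash outcome: worse off.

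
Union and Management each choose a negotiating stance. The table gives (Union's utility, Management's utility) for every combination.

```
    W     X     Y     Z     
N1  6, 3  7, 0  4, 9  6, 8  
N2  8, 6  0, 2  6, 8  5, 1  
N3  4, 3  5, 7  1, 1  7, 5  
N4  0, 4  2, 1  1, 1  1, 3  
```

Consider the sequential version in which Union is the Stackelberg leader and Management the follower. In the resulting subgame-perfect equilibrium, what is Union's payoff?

6

Solve by backward induction (Union leads).
- N1: BR = Y, leader payoff 4.
- N2: BR = Y, leader payoff 6.
- N3: BR = X, leader payoff 5.
- N4: BR = W, leader payoff 0.
Union's induced payoffs are 4, 6, 5, 0, so Union commits to N2. Subgame-perfect outcome: (N2, Y) with payoffs (6, 8).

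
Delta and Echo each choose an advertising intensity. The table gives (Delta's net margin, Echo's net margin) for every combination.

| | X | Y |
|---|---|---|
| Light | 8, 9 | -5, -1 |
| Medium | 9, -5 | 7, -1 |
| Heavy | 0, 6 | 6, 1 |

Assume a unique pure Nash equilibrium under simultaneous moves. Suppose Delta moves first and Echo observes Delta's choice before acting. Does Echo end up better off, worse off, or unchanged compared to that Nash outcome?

better off

Solve by backward induction (Delta leads).
- Light: Echo compares 9, -1 and picks X; Delta would get 8.
- Medium: Echo compares -5, -1 and picks Y; Delta would get 7.
- Heavy: Echo compares 6, 1 and picks X; Delta would get 0.
Among 8, 7, 0, the best is 8 at Light. Subgame-perfect outcome: (Light, X) with payoffs (8, 9).
For the simultaneous game, intersect best replies.
Delta's best replies: X→Medium; Y→Medium.
Echo's best replies: Light→X; Medium→Y; Heavy→X.
The unique mutual best reply is (Medium, Y), giving (7, -1).
Echo earns 9 sequentially versus -1 at the Nash outcome: better off.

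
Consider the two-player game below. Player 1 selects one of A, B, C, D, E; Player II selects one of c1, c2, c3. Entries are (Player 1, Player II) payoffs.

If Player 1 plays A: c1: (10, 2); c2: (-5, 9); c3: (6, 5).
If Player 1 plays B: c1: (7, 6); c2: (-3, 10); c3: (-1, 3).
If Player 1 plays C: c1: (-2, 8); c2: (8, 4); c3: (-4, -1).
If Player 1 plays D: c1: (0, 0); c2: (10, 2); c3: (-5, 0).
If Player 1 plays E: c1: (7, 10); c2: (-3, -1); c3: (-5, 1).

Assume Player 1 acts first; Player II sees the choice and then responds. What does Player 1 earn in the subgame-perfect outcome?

10

Backward induction with Player 1 moving first.
- A: Player II compares 2, 9, 5 and picks c2; Player 1 would get -5.
- B: Player II compares 6, 10, 3 and picks c2; Player 1 would get -3.
- C: Player II compares 8, 4, -1 and picks c1; Player 1 would get -2.
- D: Player II compares 0, 2, 0 and picks c2; Player 1 would get 10.
- E: Player II compares 10, -1, 1 and picks c1; Player 1 would get 7.
Maximizing over -5, -3, -2, 10, 7, Player 1 chooses D. Subgame-perfect outcome: (D, c2) with payoffs (10, 2).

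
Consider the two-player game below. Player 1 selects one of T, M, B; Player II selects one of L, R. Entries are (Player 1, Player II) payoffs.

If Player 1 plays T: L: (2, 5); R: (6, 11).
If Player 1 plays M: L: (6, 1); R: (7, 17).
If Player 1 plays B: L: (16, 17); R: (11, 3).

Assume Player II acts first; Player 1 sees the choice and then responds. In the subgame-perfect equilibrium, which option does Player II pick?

Backward induction with Player II moving first.
- L → Player 1 plays B (best of 2, 6, 16); Player II gets 17.
- R → Player 1 plays B (best of 6, 7, 11); Player II gets 3.
Maximizing over 17, 3, Player II chooses L. Subgame-perfect outcome: (B, L) with payoffs (16, 17).

L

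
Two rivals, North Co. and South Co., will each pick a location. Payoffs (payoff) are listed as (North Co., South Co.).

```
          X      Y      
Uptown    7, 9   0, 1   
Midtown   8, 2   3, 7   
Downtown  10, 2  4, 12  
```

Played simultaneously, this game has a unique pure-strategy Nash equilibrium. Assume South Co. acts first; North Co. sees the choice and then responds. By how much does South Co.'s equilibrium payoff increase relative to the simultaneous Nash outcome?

Backward induction with South Co. moving first.
- X: BR = Downtown, leader payoff 2.
- Y: BR = Downtown, leader payoff 12.
Among 2, 12, the best is 12 at Y. Subgame-perfect outcome: (Downtown, Y) with payoffs (4, 12).
Under simultaneous play:
North Co.'s best replies: X→Downtown; Y→Downtown.
South Co.'s best replies: Uptown→X; Midtown→Y; Downtown→Y.
The unique mutual best reply is (Downtown, Y), giving (4, 12).
South Co.'s commitment gain: 12 − 12 = 0.

0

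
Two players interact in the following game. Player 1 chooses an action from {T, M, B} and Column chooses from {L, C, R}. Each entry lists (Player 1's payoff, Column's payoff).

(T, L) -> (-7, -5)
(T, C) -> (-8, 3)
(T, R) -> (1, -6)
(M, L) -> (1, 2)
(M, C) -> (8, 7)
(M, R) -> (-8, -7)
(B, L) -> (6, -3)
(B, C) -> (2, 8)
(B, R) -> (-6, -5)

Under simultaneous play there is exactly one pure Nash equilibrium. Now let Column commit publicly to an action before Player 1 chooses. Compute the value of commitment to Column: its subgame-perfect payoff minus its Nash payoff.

0

Backward induction with Column moving first.
- L: BR = B, leader payoff -3.
- C: BR = M, leader payoff 7.
- R: BR = T, leader payoff -6.
Column's induced payoffs are -3, 7, -6, so Column commits to C. Subgame-perfect outcome: (M, C) with payoffs (8, 7).
Now find the simultaneous Nash equilibrium.
Player 1's best replies: L→B; C→M; R→T.
Column's best replies: T→C; M→C; B→C.
The unique mutual best reply is (M, C), giving (8, 7).
Column's commitment gain: 7 − 7 = 0.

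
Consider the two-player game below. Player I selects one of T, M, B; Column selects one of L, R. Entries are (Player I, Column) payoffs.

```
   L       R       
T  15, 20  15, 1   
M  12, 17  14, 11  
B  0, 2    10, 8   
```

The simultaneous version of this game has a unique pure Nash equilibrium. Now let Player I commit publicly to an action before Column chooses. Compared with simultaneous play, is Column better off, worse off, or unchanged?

Backward induction with Player I moving first.
- T: BR = L, leader payoff 15.
- M: BR = L, leader payoff 12.
- B: BR = R, leader payoff 10.
Maximizing over 15, 12, 10, Player I chooses T. Subgame-perfect outcome: (T, L) with payoffs (15, 20).
Now find the simultaneous Nash equilibrium.
Player I's best replies: L→T; R→T.
Column's best replies: T→L; M→L; B→R.
The unique mutual best reply is (T, L), giving (15, 20).
Column earns 20 sequentially versus 20 at the Nash outcome: unchanged.

unchanged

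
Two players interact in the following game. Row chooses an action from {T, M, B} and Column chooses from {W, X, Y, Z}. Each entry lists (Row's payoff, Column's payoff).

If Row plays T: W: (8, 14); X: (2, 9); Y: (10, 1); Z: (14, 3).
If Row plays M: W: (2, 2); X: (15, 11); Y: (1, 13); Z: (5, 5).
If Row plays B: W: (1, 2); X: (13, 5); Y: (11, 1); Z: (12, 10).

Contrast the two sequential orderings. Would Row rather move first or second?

If Row leads: Column's best replies are T→W, M→Y, B→Z; Row's induced payoffs 8, 1, 12; outcome (B, Z), payoffs (12, 10).
If Column leads: Row's best replies are W→T, X→M, Y→B, Z→T; Column's induced payoffs 14, 11, 1, 3; outcome (T, W), payoffs (8, 14).
Row gets 12 moving first and 8 moving second, so Row prefers to move first.

first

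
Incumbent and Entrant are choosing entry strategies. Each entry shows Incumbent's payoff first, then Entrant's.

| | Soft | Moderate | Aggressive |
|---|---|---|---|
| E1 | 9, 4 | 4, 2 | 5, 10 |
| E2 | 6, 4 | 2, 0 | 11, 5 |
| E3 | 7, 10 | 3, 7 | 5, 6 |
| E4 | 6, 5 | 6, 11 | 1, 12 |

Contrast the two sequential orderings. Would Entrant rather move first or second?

first

If Incumbent leads: Entrant's best replies are E1→Aggressive, E2→Aggressive, E3→Soft, E4→Aggressive; Incumbent's induced payoffs 5, 11, 7, 1; outcome (E2, Aggressive), payoffs (11, 5).
If Entrant leads: Incumbent's best replies are Soft→E1, Moderate→E4, Aggressive→E2; Entrant's induced payoffs 4, 11, 5; outcome (E4, Moderate), payoffs (6, 11).
Entrant gets 11 moving first and 5 moving second, so Entrant prefers to move first.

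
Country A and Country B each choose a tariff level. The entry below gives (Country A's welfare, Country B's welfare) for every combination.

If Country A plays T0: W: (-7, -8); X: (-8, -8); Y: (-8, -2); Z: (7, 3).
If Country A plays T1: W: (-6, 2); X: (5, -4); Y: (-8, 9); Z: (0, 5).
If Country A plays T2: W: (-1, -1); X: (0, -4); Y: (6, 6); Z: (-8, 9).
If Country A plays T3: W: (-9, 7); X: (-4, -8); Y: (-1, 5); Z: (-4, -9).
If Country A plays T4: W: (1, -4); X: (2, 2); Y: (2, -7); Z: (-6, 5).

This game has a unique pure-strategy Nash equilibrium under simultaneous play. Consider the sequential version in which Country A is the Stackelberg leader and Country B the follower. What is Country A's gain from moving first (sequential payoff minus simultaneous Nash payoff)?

0

Backward induction with Country A moving first.
- T0 → Country B plays Z (best of -8, -8, -2, 3); Country A gets 7.
- T1 → Country B plays Y (best of 2, -4, 9, 5); Country A gets -8.
- T2 → Country B plays Z (best of -1, -4, 6, 9); Country A gets -8.
- T3 → Country B plays W (best of 7, -8, 5, -9); Country A gets -9.
- T4 → Country B plays Z (best of -4, 2, -7, 5); Country A gets -6.
Country A's induced payoffs are 7, -8, -8, -9, -6, so Country A commits to T0. Subgame-perfect outcome: (T0, Z) with payoffs (7, 3).
Under simultaneous play:
Country A's best replies: W→T4; X→T1; Y→T2; Z→T0.
Country B's best replies: T0→Z; T1→Y; T2→Z; T3→W; T4→Z.
The unique mutual best reply is (T0, Z), giving (7, 3).
Country A's commitment gain: 7 − 7 = 0.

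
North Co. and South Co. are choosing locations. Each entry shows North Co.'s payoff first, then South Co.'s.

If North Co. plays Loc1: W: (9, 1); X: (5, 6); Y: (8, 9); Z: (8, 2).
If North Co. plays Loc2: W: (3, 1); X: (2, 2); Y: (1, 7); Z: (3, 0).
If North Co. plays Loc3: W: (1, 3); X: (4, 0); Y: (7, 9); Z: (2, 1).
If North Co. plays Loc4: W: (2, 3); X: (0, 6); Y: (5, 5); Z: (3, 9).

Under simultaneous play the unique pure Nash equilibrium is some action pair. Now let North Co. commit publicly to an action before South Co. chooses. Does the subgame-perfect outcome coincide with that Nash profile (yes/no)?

South Co. best-responds to each possible North Co. move:
- Loc1: BR = Y, leader payoff 8.
- Loc2: BR = Y, leader payoff 1.
- Loc3: BR = Y, leader payoff 7.
- Loc4: BR = Z, leader payoff 3.
North Co.'s induced payoffs are 8, 1, 7, 3, so North Co. commits to Loc1. Subgame-perfect outcome: (Loc1, Y) with payoffs (8, 9).
For the simultaneous game, intersect best replies.
North Co.'s best replies: W→Loc1; X→Loc1; Y→Loc1; Z→Loc1.
South Co.'s best replies: Loc1→Y; Loc2→Y; Loc3→Y; Loc4→Z.
Only (Loc1, Y) has each player best-responding; Nash payoffs (8, 9).
Sequential outcome (Loc1, Y) coincides with the Nash profile (Loc1, Y).

yes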